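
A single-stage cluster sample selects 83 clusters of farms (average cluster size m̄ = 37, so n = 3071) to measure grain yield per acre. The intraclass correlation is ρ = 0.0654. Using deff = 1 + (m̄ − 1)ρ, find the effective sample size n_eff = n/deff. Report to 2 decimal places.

deff = 1 + (37 − 1)·0.0654 = 1 + 2.3544 = 3.3544.
n_eff = 3071 / 3.3544 = 915.51.

915.51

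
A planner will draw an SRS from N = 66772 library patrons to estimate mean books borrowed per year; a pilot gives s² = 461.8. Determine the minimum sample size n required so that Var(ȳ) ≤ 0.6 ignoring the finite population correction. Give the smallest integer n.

770

Without fpc, n₀ = s²/D = 461.8/0.6 = 769.6667.
Rounding up, n = 770.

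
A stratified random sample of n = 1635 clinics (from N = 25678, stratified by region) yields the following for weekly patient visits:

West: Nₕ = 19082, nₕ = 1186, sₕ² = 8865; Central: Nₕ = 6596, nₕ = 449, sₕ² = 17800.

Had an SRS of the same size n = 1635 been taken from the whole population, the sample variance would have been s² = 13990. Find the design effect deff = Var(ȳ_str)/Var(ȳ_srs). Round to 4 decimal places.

0.7875

Var(ȳ_str) = Σ Wₕ²(1−fₕ)sₕ²/nₕ with Wₕ = Nₕ/25678:
  West: (19082/25678)²·(1−1186/19082)·8865/1186 = 3.8712527
  Central: (6596/25678)²·(1−449/6596)·17800/449 = 2.4377835
  → Var(ȳ_str) = 6.3090362.
Var(ȳ_srs) = (1 − 1635/25678)·13990/1635 = 8.0117506.
deff = 6.3090362 / 8.0117506 = 0.7875.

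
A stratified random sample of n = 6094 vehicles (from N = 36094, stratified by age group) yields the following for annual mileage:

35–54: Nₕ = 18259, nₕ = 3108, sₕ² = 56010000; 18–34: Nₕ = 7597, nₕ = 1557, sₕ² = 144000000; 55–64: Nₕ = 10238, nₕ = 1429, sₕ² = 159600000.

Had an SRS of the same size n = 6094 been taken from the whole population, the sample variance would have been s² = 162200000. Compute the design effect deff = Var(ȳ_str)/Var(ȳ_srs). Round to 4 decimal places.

Var(ȳ_str) = Σ Wₕ²(1−fₕ)sₕ²/nₕ with Wₕ = Nₕ/36094:
  35–54: (18259/36094)²·(1−3108/18259)·56010000/3108 = 3826.7741
  18–34: (7597/36094)²·(1−1557/7597)·144000000/1557 = 3257.4887
  55–64: (10238/36094)²·(1−1429/10238)·159600000/1429 = 7731.6532
  → Var(ȳ_str) = 14815.916.
Var(ȳ_srs) = (1 − 6094/36094)·162200000/6094 = 22122.522.
deff = 14815.916 / 22122.522 = 0.6697.

0.6697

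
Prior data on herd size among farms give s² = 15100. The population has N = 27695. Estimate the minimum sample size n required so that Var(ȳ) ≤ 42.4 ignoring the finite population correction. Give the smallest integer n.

Without fpc, n₀ = s²/D = 15100/42.4 = 356.1321.
Rounding up, n = 357.

357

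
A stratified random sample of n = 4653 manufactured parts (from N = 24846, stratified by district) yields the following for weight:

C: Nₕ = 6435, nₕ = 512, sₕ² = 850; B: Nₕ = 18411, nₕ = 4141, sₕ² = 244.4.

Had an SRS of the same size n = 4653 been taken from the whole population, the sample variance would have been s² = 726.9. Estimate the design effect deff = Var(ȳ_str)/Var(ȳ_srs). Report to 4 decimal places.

Var(ȳ_str) = Σ Wₕ²(1−fₕ)sₕ²/nₕ with Wₕ = Nₕ/24846:
  C: (6435/24846)²·(1−512/6435)·850/512 = 0.10250057
  B: (18411/24846)²·(1−4141/18411)·244.4/4141 = 0.02511796
  → Var(ȳ_str) = 0.12761853.
Var(ȳ_srs) = (1 − 4653/24846)·726.9/4653 = 0.12696557.
deff = 0.12761853 / 0.12696557 = 1.0051.

1.0051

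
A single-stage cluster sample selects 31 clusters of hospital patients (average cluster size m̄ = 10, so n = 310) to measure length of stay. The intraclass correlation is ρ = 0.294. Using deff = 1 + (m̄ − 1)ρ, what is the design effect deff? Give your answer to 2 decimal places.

3.65

deff = 1 + (10 − 1)·0.294 = 1 + 2.646 = 3.646.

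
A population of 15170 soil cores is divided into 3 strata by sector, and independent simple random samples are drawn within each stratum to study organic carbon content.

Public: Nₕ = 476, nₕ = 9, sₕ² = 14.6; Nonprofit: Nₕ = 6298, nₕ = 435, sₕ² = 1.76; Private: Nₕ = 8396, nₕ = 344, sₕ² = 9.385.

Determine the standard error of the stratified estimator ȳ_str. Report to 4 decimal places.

Var(ȳ_str) = Σₕ Wₕ²(1 − fₕ)sₕ²/nₕ with Wₕ = Nₕ/N, N = 15170.
Public: Wₕ = 0.03137772; term = 0.03137772²·(1 − 0.01890756)·14.6/9 = 0.0015669784.
Nonprofit: Wₕ = 0.41516150; term = 0.41516150²·(1 − 0.06906955)·1.76/435 = 6.4919445 × 10^-4.
Private: Wₕ = 0.55346078; term = 0.55346078²·(1 − 0.04097189)·9.385/344 = 0.0080145819.
Sum = 0.010230755.
SE = √(0.010230755) = 0.1011.

0.1011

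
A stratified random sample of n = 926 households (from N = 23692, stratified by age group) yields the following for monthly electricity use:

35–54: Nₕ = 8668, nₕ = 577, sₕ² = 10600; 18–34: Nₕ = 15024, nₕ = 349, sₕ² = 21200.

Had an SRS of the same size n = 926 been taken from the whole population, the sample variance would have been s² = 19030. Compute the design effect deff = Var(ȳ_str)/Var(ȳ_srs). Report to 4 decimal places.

Var(ȳ_str) = Σ Wₕ²(1−fₕ)sₕ²/nₕ with Wₕ = Nₕ/23692:
  35–54: (8668/23692)²·(1−577/8668)·10600/577 = 2.2953436
  18–34: (15024/23692)²·(1−349/15024)·21200/349 = 23.860013
  → Var(ȳ_str) = 26.155357.
Var(ȳ_srs) = (1 − 926/23692)·19030/926 = 19.747531.
deff = 26.155357 / 19.747531 = 1.3245.

1.3245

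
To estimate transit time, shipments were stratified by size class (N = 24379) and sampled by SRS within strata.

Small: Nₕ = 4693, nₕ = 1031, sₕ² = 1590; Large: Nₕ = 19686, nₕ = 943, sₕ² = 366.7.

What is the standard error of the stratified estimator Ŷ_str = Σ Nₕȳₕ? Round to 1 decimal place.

13037.8

Var(Ŷ_str) = Σₕ Nₕ²(1 − fₕ)sₕ²/nₕ.
Small: 4693²·(1 − 1031/4693)·1590/1031 = 2.6503752 × 10^7.
Large: 19686²·(1 − 943/19686)·366.7/943 = 1.4348147 × 10^8.
Sum = 1.6998522 × 10^8.
SE = √(1.6998522 × 10^8) = 13037.8.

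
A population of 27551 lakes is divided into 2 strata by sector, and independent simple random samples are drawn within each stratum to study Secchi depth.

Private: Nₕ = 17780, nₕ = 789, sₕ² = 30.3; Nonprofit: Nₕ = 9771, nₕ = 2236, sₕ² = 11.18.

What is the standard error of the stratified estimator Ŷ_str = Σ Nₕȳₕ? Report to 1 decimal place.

Var(Ŷ_str) = Σₕ Nₕ²(1 − fₕ)sₕ²/nₕ.
Private: 17780²·(1 − 789/17780)·30.3/789 = 1.1601558 × 10^7.
Nonprofit: 9771²·(1 − 2236/9771)·11.18/2236 = 368122.42.
Sum = 1.196968 × 10^7.
SE = √(1.196968 × 10^7) = 3459.7.

3459.7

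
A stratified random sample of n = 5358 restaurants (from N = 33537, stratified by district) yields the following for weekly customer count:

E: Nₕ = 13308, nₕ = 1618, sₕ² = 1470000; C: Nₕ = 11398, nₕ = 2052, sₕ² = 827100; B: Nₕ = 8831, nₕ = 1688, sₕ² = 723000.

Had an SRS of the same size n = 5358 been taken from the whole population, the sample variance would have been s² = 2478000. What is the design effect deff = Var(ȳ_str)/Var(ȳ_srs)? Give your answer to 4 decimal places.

0.4834

Var(ȳ_str) = Σ Wₕ²(1−fₕ)sₕ²/nₕ with Wₕ = Nₕ/33537:
  E: (13308/33537)²·(1−1618/13308)·1470000/1618 = 125.66597
  C: (11398/33537)²·(1−2052/11398)·827100/2052 = 38.17567
  B: (8831/33537)²·(1−1688/8831)·723000/1688 = 24.021934
  → Var(ȳ_str) = 187.86357.
Var(ȳ_srs) = (1 − 5358/33537)·2478000/5358 = 388.59746.
deff = 187.86357 / 388.59746 = 0.4834.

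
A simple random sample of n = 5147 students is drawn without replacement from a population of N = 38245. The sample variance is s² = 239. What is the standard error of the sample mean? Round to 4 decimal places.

Under SRS without replacement, Var(ȳ) = (1 − f)·s²/n with f = n/N = 5147/38245 = 0.13457968.
Var(ȳ) = (1 − 0.13457968)·239/5147 = 0.86542032·0.046434816 = 0.040185633.
SE(ȳ) = √(0.040185633) = 0.2005.

0.2005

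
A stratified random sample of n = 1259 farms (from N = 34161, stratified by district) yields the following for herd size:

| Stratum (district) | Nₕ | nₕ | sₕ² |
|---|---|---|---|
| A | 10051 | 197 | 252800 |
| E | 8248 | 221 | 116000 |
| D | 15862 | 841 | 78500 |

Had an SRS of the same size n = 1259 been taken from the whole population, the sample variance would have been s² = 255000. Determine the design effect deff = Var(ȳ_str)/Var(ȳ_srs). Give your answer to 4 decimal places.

0.8086

Var(ȳ_str) = Σ Wₕ²(1−fₕ)sₕ²/nₕ with Wₕ = Nₕ/34161:
  A: (10051/34161)²·(1−197/10051)·252800/197 = 108.91094
  E: (8248/34161)²·(1−221/8248)·116000/221 = 29.778751
  D: (15862/34161)²·(1−841/15862)·78500/841 = 19.057648
  → Var(ȳ_str) = 157.74734.
Var(ȳ_srs) = (1 − 1259/34161)·255000/1259 = 195.07705.
deff = 157.74734 / 195.07705 = 0.8086.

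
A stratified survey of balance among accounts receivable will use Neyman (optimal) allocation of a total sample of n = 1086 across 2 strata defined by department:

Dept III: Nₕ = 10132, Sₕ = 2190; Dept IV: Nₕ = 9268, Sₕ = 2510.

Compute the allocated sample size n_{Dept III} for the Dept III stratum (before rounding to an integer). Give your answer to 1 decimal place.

Neyman allocation: nₕ = n·NₕSₕ / Σⱼ NⱼSⱼ.
Σ NⱼSⱼ = 10132·2190 + 9268·2510 = 4.545176 × 10^7.
n_{Dept III} = 1086·10132·2190 / (4.545176 × 10^7) = 530.2.

530.2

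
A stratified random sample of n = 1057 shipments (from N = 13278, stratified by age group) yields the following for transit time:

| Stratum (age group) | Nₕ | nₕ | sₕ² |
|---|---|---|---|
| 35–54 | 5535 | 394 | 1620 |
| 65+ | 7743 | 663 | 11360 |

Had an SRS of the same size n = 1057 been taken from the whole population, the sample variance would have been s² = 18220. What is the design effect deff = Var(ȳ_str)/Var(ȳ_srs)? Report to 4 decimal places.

Var(ȳ_str) = Σ Wₕ²(1−fₕ)sₕ²/nₕ with Wₕ = Nₕ/13278:
  35–54: (5535/13278)²·(1−394/5535)·1620/394 = 0.66361882
  65+: (7743/13278)²·(1−663/7743)·11360/663 = 5.3277273
  → Var(ȳ_str) = 5.9913461.
Var(ȳ_srs) = (1 − 1057/13278)·18220/1057 = 15.86527.
deff = 5.9913461 / 15.86527 = 0.3776.

0.3776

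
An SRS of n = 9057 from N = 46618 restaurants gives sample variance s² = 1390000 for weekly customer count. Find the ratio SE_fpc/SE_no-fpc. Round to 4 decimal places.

f = n/N = 9057/46618 = 0.19428118.
SE_no-fpc = √(s²/n) = 12.3884; SE_fpc = √((1−f)s²/n) = 11.120056.
Ratio = √(1−f) = 0.89761842.

0.8976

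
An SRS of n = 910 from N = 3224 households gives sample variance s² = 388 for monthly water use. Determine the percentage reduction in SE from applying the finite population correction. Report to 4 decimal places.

f = n/N = 910/3224 = 0.28225806.
SE_no-fpc = √(s²/n) = 0.65297291; SE_fpc = √((1−f)s²/n) = 0.55319638.
Ratio = √(1−f) = 0.84719652. Reduction = 100·(1 − 0.84719652) = 15.2803%.

15.2803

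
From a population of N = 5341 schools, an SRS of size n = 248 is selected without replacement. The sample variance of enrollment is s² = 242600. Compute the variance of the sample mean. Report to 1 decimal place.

932.8

Under SRS without replacement, Var(ȳ) = (1 − f)·s²/n with f = n/N = 248/5341 = 0.04643325.
Var(ȳ) = (1 − 0.04643325)·242600/248 = 0.95356675·978.22581 = 932.8036.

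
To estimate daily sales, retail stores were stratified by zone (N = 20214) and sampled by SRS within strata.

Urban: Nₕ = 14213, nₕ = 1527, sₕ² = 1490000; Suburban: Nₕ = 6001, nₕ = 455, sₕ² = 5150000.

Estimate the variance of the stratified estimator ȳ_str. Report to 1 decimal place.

1352.5

Var(ȳ_str) = Σₕ Wₕ²(1 − fₕ)sₕ²/nₕ with Wₕ = Nₕ/N, N = 20214.
Urban: Wₕ = 0.70312655; term = 0.70312655²·(1 − 0.10743685)·1490000/1527 = 430.57932.
Suburban: Wₕ = 0.29687345; term = 0.29687345²·(1 − 0.07582070)·5150000/455 = 921.92332.
Sum = 1352.5026.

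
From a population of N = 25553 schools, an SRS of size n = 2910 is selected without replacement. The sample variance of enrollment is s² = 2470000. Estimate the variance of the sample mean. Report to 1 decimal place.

752.1

Under SRS without replacement, Var(ȳ) = (1 − f)·s²/n with f = n/N = 2910/25553 = 0.11388095.
Var(ȳ) = (1 − 0.11388095)·2470000/2910 = 0.88611905·848.79725 = 752.13541.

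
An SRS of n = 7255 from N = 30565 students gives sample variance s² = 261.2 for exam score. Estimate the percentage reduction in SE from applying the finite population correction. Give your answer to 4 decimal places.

12.6709

f = n/N = 7255/30565 = 0.23736300.
SE_no-fpc = √(s²/n) = 0.18974392; SE_fpc = √((1−f)s²/n) = 0.16570164.
Ratio = √(1−f) = 0.87329090. Reduction = 100·(1 − 0.87329090) = 12.6709%.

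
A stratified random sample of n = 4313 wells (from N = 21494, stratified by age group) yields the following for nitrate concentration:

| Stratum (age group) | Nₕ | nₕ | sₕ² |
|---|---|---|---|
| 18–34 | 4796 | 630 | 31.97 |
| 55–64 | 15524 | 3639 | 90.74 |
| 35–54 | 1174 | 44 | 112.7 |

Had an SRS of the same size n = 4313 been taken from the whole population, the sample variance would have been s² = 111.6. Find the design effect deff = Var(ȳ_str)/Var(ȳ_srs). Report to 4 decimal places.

0.9432

Var(ȳ_str) = Σ Wₕ²(1−fₕ)sₕ²/nₕ with Wₕ = Nₕ/21494:
  18–34: (4796/21494)²·(1−630/4796)·31.97/630 = 0.0021946539
  55–64: (15524/21494)²·(1−3639/15524)·90.74/3639 = 0.0099582964
  35–54: (1174/21494)²·(1−44/1174)·112.7/44 = 0.0073550104
  → Var(ȳ_str) = 0.019507961.
Var(ȳ_srs) = (1 − 4313/21494)·111.6/4313 = 0.020683114.
deff = 0.019507961 / 0.020683114 = 0.9432.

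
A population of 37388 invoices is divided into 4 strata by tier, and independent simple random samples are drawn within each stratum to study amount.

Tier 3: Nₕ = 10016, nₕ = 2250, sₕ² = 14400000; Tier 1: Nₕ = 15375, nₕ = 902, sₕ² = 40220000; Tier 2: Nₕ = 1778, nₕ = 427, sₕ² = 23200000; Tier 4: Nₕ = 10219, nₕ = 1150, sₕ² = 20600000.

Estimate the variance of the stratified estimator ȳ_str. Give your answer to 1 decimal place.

Var(ȳ_str) = Σₕ Wₕ²(1 − fₕ)sₕ²/nₕ with Wₕ = Nₕ/N, N = 37388.
Tier 3: Wₕ = 0.26789344; term = 0.26789344²·(1 − 0.22464058)·14400000/2250 = 356.12889.
Tier 1: Wₕ = 0.41122820; term = 0.41122820²·(1 − 0.05866667)·40220000/902 = 7098.143.
Tier 2: Wₕ = 0.04755537; term = 0.04755537²·(1 − 0.24015748)·23200000/427 = 93.364709.
Tier 4: Wₕ = 0.27332299; term = 0.27332299²·(1 − 0.11253547)·20600000/1150 = 1187.6069.
Sum = 8735.2435.

8735.2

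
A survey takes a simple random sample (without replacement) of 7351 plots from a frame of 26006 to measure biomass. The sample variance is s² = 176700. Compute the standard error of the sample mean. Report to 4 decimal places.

Under SRS without replacement, Var(ȳ) = (1 − f)·s²/n with f = n/N = 7351/26006 = 0.28266554.
Var(ȳ) = (1 − 0.28266554)·176700/7351 = 0.71733446·24.037546 = 17.24296.
SE(ȳ) = √(17.24296) = 4.1525.

4.1525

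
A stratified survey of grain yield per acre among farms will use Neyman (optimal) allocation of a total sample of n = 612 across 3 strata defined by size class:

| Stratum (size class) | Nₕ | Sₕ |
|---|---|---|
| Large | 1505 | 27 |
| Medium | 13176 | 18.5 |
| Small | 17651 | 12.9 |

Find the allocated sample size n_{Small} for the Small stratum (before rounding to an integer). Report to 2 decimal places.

272.12

Neyman allocation: nₕ = n·NₕSₕ / Σⱼ NⱼSⱼ.
Σ NⱼSⱼ = 1505·27 + 13176·18.5 + 17651·12.9 = 512088.9.
n_{Small} = 612·17651·12.9 / 512088.9 = 272.12.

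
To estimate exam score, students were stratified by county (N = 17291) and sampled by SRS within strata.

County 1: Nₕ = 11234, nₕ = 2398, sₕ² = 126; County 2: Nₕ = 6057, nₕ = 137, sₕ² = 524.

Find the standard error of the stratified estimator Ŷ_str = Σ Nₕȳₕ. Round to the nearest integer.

Var(Ŷ_str) = Σₕ Nₕ²(1 − fₕ)sₕ²/nₕ.
County 1: 11234²·(1 − 2398/11234)·126/2398 = 5.2156867 × 10^6.
County 2: 6057²·(1 − 137/6057)·524/137 = 1.3714816 × 10^8.
Sum = 1.4236385 × 10^8.
SE = √(1.4236385 × 10^8) = 11932.

11932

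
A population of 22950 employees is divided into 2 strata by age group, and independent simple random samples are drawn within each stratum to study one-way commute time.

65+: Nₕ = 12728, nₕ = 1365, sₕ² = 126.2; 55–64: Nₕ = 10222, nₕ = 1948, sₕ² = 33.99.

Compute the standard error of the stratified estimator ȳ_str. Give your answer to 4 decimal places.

0.1679

Var(ȳ_str) = Σₕ Wₕ²(1 − fₕ)sₕ²/nₕ with Wₕ = Nₕ/N, N = 22950.
65+: Wₕ = 0.55459695; term = 0.55459695²·(1 − 0.10724387)·126.2/1365 = 0.025387182.
55–64: Wₕ = 0.44540305; term = 0.44540305²·(1 − 0.19056936)·33.99/1948 = 0.0028018716.
Sum = 0.028189054.
SE = √(0.028189054) = 0.1679.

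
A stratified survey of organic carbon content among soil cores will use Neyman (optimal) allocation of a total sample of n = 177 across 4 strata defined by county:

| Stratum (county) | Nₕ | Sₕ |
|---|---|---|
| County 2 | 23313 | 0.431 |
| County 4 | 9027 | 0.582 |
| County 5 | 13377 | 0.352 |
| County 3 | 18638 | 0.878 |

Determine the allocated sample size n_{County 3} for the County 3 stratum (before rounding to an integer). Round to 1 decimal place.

Neyman allocation: nₕ = n·NₕSₕ / Σⱼ NⱼSⱼ.
Σ NⱼSⱼ = 23313·0.431 + 9027·0.582 + 13377·0.352 + 18638·0.878 = 36374.485.
n_{County 3} = 177·18638·0.878 / 36374.485 = 79.6.

79.6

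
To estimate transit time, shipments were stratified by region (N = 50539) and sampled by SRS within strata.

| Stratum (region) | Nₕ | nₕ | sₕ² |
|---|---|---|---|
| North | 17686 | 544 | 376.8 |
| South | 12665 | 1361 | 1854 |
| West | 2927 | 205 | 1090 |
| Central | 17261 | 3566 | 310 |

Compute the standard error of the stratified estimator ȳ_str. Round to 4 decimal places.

Var(ȳ_str) = Σₕ Wₕ²(1 − fₕ)sₕ²/nₕ with Wₕ = Nₕ/N, N = 50539.
North: Wₕ = 0.34994757; term = 0.34994757²·(1 − 0.03075879)·376.8/544 = 0.082214764.
South: Wₕ = 0.25059855; term = 0.25059855²·(1 − 0.10746151)·1854/1361 = 0.07635468.
West: Wₕ = 0.05791567; term = 0.05791567²·(1 − 0.07003758)·1090/205 = 0.016585562.
Central: Wₕ = 0.34153822; term = 0.34153822²·(1 − 0.20659290)·310/3566 = 0.0080455373.
Sum = 0.18320054.
SE = √(0.18320054) = 0.4280.

0.4280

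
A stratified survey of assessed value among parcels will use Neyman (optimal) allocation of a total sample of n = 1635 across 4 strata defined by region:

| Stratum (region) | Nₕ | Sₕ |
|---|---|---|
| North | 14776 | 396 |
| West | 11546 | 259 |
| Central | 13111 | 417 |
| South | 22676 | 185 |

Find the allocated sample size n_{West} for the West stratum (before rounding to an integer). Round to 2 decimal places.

264.23

Neyman allocation: nₕ = n·NₕSₕ / Σⱼ NⱼSⱼ.
Σ NⱼSⱼ = 14776·396 + 11546·259 + 13111·417 + 22676·185 = 1.8504057 × 10^7.
n_{West} = 1635·11546·259 / (1.8504057 × 10^7) = 264.23.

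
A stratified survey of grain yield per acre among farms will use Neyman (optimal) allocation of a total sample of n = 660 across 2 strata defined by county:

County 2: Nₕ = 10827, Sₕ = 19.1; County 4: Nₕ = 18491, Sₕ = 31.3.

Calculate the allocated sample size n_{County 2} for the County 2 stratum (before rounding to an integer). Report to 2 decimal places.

173.74

Neyman allocation: nₕ = n·NₕSₕ / Σⱼ NⱼSⱼ.
Σ NⱼSⱼ = 10827·19.1 + 18491·31.3 = 785564.
n_{County 2} = 660·10827·19.1 / 785564 = 173.74.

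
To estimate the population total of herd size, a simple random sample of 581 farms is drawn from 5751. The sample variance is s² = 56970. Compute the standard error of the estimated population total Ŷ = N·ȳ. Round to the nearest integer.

Var(Ŷ) = N²·Var(ȳ) = N²·(1 − n/N)·s²/n.
f = 581/5751 = 0.10102591; Var(ȳ) = 0.89897409·56970/581 = 88.148974.
Var(Ŷ) = 5751² · 88.148974 = 2.9154393 × 10^9.
SE(Ŷ) = √(2.9154393 × 10^9) = 53995.

53995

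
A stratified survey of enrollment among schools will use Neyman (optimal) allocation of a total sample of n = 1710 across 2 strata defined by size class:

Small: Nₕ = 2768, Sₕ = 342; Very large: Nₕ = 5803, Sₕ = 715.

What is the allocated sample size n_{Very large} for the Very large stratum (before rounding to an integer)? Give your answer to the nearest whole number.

1392

Neyman allocation: nₕ = n·NₕSₕ / Σⱼ NⱼSⱼ.
Σ NⱼSⱼ = 2768·342 + 5803·715 = 5.095801 × 10^6.
n_{Very large} = 1710·5803·715 / (5.095801 × 10^6) = 1392.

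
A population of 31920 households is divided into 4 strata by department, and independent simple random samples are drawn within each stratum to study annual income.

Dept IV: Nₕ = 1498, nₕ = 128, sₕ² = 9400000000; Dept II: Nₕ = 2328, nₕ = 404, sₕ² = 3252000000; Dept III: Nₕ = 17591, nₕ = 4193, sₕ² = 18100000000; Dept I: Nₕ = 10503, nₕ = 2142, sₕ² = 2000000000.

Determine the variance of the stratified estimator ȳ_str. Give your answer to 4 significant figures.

1.262 × 10^6

Var(ȳ_str) = Σₕ Wₕ²(1 − fₕ)sₕ²/nₕ with Wₕ = Nₕ/N, N = 31920.
Dept IV: Wₕ = 0.04692982; term = 0.04692982²·(1 − 0.08544726)·9400000000/128 = 147919.18.
Dept II: Wₕ = 0.07293233; term = 0.07293233²·(1 − 0.17353952)·3252000000/404 = 35385.998.
Dept III: Wₕ = 0.55109649; term = 0.55109649²·(1 − 0.23836053)·18100000000/4193 = 998523.87.
Dept I: Wₕ = 0.32904135; term = 0.32904135²·(1 − 0.20394173)·2000000000/2142 = 80474.142.
Sum = 1.2623032 × 10^6.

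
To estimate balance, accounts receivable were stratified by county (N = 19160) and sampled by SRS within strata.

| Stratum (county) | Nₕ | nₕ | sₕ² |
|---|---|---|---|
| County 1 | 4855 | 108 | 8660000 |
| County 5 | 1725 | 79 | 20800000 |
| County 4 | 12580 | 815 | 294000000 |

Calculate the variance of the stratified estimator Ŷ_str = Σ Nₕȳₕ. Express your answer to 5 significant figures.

Var(Ŷ_str) = Σₕ Nₕ²(1 − fₕ)sₕ²/nₕ.
County 1: 4855²·(1 − 108/4855)·8660000/108 = 1.8480027 × 10^12.
County 5: 1725²·(1 − 79/1725)·20800000/79 = 7.475757 × 10^11.
County 4: 12580²·(1 − 815/12580)·294000000/815 = 5.3390292 × 10^13.
Sum = 5.598587 × 10^13.

5.5986 × 10^13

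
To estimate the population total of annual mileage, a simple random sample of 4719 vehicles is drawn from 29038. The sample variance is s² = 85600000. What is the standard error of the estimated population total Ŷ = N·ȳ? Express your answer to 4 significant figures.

Var(Ŷ) = N²·Var(ȳ) = N²·(1 − n/N)·s²/n.
f = 4719/29038 = 0.16251119; Var(ȳ) = 0.83748881·85600000/4719 = 15191.575.
Var(Ŷ) = 29038² · 15191.575 = 1.2809619 × 10^13.
SE(Ŷ) = √(1.2809619 × 10^13) = 3.579 × 10^6.

3.579 × 10^6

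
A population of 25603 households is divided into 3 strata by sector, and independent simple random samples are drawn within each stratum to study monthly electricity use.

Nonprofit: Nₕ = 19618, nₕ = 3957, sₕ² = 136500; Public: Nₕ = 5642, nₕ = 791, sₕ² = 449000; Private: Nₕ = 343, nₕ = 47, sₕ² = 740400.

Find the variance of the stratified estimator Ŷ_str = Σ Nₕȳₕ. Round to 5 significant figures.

2.7734 × 10^10

Var(Ŷ_str) = Σₕ Nₕ²(1 − fₕ)sₕ²/nₕ.
Nonprofit: 19618²·(1 − 3957/19618)·136500/3957 = 1.0598413 × 10^10.
Public: 5642²·(1 − 791/5642)·449000/791 = 1.5535821 × 10^10.
Private: 343²·(1 − 47/343)·740400/47 = 1.59939 × 10^9.
Sum = 2.7733624 × 10^10.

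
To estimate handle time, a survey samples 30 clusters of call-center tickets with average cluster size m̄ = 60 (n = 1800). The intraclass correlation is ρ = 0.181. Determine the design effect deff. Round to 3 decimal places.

deff = 1 + (60 − 1)·0.181 = 1 + 10.679 = 11.679.

11.679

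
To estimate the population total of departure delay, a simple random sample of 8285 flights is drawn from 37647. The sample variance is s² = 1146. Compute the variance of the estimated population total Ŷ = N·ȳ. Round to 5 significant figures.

1.5290 × 10^8

Var(Ŷ) = N²·Var(ȳ) = N²·(1 − n/N)·s²/n.
f = 8285/37647 = 0.22007066; Var(ȳ) = 0.77992934·1146/8285 = 0.1078816.
Var(Ŷ) = 37647² · 0.1078816 = 1.5290023 × 10^8.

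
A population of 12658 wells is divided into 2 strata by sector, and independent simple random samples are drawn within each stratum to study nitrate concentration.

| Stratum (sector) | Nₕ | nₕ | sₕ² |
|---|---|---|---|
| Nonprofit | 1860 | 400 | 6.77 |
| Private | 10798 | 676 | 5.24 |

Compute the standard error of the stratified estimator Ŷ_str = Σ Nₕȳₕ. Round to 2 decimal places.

945.08

Var(Ŷ_str) = Σₕ Nₕ²(1 − fₕ)sₕ²/nₕ.
Nonprofit: 1860²·(1 − 400/1860)·6.77/400 = 45961.53.
Private: 10798²·(1 − 676/10798)·5.24/676 = 847216.19.
Sum = 893177.72.
SE = √(893177.72) = 945.08.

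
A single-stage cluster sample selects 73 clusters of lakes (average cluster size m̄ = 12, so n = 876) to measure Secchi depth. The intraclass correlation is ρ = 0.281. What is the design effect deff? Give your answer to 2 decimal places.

4.09

deff = 1 + (12 − 1)·0.281 = 1 + 3.091 = 4.091.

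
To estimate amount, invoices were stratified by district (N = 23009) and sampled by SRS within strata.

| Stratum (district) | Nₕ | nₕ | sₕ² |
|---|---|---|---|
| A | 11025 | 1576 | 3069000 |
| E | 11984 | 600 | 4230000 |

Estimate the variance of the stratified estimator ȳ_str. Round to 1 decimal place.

Var(ȳ_str) = Σₕ Wₕ²(1 − fₕ)sₕ²/nₕ with Wₕ = Nₕ/N, N = 23009.
A: Wₕ = 0.47916033; term = 0.47916033²·(1 − 0.14294785)·3069000/1576 = 383.186.
E: Wₕ = 0.52083967; term = 0.52083967²·(1 − 0.05006676)·4230000/600 = 1816.7297.
Sum = 2199.9157.

2199.9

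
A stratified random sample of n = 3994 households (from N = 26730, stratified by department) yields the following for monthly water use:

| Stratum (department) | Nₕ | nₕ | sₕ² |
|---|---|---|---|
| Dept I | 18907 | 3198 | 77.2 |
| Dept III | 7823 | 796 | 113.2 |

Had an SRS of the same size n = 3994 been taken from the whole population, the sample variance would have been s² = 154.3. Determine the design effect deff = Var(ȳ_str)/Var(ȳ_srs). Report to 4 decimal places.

Var(ȳ_str) = Σ Wₕ²(1−fₕ)sₕ²/nₕ with Wₕ = Nₕ/26730:
  Dept I: (18907/26730)²·(1−3198/18907)·77.2/3198 = 0.010034878
  Dept III: (7823/26730)²·(1−796/7823)·113.2/796 = 0.010941547
  → Var(ȳ_str) = 0.020976425.
Var(ȳ_srs) = (1 − 3994/26730)·154.3/3994 = 0.032860409.
deff = 0.020976425 / 0.032860409 = 0.6383.

0.6383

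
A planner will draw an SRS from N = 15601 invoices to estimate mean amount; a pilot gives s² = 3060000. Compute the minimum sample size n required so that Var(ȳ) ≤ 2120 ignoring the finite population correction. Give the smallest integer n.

1444

Without fpc, n₀ = s²/D = 3060000/2120 = 1443.3962.
Rounding up, n = 1444.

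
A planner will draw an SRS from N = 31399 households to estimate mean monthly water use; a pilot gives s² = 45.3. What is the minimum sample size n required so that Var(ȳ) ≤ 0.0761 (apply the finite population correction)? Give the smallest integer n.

585

Without fpc, n₀ = s²/D = 45.3/0.0761 = 595.2694.
With fpc, (1 − n/N)·s²/n ≤ D requires n ≥ n₀/(1 + n₀/N) = 595.2694/(1 + 595.2694/31399) = 584.1941.
Rounding up, n = 585.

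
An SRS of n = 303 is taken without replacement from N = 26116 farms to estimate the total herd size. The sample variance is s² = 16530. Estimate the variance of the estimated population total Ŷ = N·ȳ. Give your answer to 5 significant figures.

Var(Ŷ) = N²·Var(ȳ) = N²·(1 − n/N)·s²/n.
f = 303/26116 = 0.01160208; Var(ȳ) = 0.98839792·16530/303 = 53.92151.
Var(Ŷ) = 26116² · 53.92151 = 3.6776921 × 10^10.

3.6777 × 10^10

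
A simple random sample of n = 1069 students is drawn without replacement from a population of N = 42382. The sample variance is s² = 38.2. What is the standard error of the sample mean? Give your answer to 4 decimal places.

0.1866

Under SRS without replacement, Var(ȳ) = (1 − f)·s²/n with f = n/N = 1069/42382 = 0.02522297.
Var(ȳ) = (1 − 0.02522297)·38.2/1069 = 0.97477703·0.035734331 = 0.034833005.
SE(ȳ) = √(0.034833005) = 0.1866.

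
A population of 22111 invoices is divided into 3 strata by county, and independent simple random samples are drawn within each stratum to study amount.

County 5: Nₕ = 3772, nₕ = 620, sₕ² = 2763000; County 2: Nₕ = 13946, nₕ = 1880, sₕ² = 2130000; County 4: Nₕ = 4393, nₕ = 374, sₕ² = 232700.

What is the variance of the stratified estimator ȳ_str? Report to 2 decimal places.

Var(ȳ_str) = Σₕ Wₕ²(1 − fₕ)sₕ²/nₕ with Wₕ = Nₕ/N, N = 22111.
County 5: Wₕ = 0.17059382; term = 0.17059382²·(1 − 0.16436903)·2763000/620 = 108.3753.
County 2: Wₕ = 0.63072679; term = 0.63072679²·(1 − 0.13480568)·2130000/1880 = 389.95812.
County 4: Wₕ = 0.19867939; term = 0.19867939²·(1 − 0.08513544)·232700/374 = 22.46918.
Sum = 520.8026.

520.80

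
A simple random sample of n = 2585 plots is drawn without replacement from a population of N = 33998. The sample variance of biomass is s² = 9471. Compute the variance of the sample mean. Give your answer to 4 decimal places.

Under SRS without replacement, Var(ȳ) = (1 − f)·s²/n with f = n/N = 2585/33998 = 0.07603388.
Var(ȳ) = (1 − 0.07603388)·9471/2585 = 0.92396612·3.6638298 = 3.3852546.

3.3853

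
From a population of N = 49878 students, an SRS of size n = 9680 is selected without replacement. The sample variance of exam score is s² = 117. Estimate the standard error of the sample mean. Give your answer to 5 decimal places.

0.09870

Under SRS without replacement, Var(ȳ) = (1 − f)·s²/n with f = n/N = 9680/49878 = 0.19407354.
Var(ȳ) = (1 − 0.19407354)·117/9680 = 0.80592646·0.012086777 = 0.0097410533.
SE(ȳ) = √(0.0097410533) = 0.09870.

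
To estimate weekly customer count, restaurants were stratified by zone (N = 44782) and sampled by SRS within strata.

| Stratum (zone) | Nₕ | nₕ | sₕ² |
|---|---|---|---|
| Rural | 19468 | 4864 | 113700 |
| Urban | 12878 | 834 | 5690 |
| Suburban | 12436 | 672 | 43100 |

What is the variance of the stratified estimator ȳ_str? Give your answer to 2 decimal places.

8.52

Var(ȳ_str) = Σₕ Wₕ²(1 − fₕ)sₕ²/nₕ with Wₕ = Nₕ/N, N = 44782.
Rural: Wₕ = 0.43472824; term = 0.43472824²·(1 − 0.24984590)·113700/4864 = 3.3140045.
Urban: Wₕ = 0.28757090; term = 0.28757090²·(1 − 0.06476161)·5690/834 = 0.52766515.
Suburban: Wₕ = 0.27770086; term = 0.27770086²·(1 − 0.05403667)·43100/672 = 4.6788245.
Sum = 8.5204942.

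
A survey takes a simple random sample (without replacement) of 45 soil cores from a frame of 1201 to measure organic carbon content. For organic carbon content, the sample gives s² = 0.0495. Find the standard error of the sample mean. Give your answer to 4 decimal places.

Under SRS without replacement, Var(ȳ) = (1 − f)·s²/n with f = n/N = 45/1201 = 0.03746878.
Var(ȳ) = (1 − 0.03746878)·0.0495/45 = 0.96253122·0.0011 = 0.0010587843.
SE(ȳ) = √(0.0010587843) = 0.0325.

0.0325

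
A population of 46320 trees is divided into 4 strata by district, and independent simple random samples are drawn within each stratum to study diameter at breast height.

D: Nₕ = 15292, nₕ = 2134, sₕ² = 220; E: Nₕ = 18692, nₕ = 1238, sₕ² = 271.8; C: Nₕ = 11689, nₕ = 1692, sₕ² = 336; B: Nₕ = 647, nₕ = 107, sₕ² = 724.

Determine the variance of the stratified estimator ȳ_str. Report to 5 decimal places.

0.05497

Var(ȳ_str) = Σₕ Wₕ²(1 − fₕ)sₕ²/nₕ with Wₕ = Nₕ/N, N = 46320.
D: Wₕ = 0.33013817; term = 0.33013817²·(1 − 0.13955009)·220/2134 = 0.0096681935.
E: Wₕ = 0.40354059; term = 0.40354059²·(1 − 0.06623154)·271.8/1238 = 0.033384314.
C: Wₕ = 0.25235320; term = 0.25235320²·(1 − 0.14475148)·336/1692 = 0.010815556.
B: Wₕ = 0.01396805; term = 0.01396805²·(1 − 0.16537867)·724/107 = 0.0011018329.
Sum = 0.054969896.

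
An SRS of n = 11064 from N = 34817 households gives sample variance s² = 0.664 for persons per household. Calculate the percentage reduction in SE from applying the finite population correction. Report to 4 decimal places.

f = n/N = 11064/34817 = 0.31777580.
SE_no-fpc = √(s²/n) = 0.0077469001; SE_fpc = √((1−f)s²/n) = 0.0063986966.
Ratio = √(1−f) = 0.82596864. Reduction = 100·(1 − 0.82596864) = 17.4031%.

17.4031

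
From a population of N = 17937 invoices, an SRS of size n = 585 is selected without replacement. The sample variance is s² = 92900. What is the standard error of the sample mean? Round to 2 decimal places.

12.39

Under SRS without replacement, Var(ȳ) = (1 − f)·s²/n with f = n/N = 585/17937 = 0.03261415.
Var(ȳ) = (1 − 0.03261415)·92900/585 = 0.96738585·158.80342 = 153.62418.
SE(ȳ) = √(153.62418) = 12.39.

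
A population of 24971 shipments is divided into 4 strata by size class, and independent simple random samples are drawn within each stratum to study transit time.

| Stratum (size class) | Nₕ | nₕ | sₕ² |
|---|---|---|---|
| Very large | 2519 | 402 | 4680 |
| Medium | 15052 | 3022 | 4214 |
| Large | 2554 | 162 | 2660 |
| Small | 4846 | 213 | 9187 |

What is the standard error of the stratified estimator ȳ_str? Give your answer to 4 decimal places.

Var(ȳ_str) = Σₕ Wₕ²(1 − fₕ)sₕ²/nₕ with Wₕ = Nₕ/N, N = 24971.
Very large: Wₕ = 0.10087702; term = 0.10087702²·(1 − 0.15958714)·4680/402 = 0.099562767.
Medium: Wₕ = 0.60277922; term = 0.60277922²·(1 − 0.20077066)·4214/3022 = 0.40493754.
Large: Wₕ = 0.10227864; term = 0.10227864²·(1 − 0.06342991)·2660/162 = 0.16087065.
Small: Wₕ = 0.19406512; term = 0.19406512²·(1 − 0.04395378)·9187/213 = 1.5529875.
Sum = 2.2183585.
SE = √(2.2183585) = 1.4894.

1.4894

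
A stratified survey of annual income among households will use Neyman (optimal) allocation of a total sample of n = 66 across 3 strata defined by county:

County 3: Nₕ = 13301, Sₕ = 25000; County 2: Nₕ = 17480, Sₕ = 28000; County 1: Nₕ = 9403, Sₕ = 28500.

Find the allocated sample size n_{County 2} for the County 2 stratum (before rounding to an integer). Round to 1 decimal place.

Neyman allocation: nₕ = n·NₕSₕ / Σⱼ NⱼSⱼ.
Σ NⱼSⱼ = 13301·25000 + 17480·28000 + 9403·28500 = 1.0899505 × 10^9.
n_{County 2} = 66·17480·28000 / (1.0899505 × 10^9) = 29.6.

29.6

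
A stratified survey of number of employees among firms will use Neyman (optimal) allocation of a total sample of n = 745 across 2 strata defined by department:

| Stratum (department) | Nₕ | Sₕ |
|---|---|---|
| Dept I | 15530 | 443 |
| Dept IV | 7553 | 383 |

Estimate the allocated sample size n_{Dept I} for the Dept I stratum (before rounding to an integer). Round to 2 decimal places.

Neyman allocation: nₕ = n·NₕSₕ / Σⱼ NⱼSⱼ.
Σ NⱼSⱼ = 15530·443 + 7553·383 = 9.772589 × 10^6.
n_{Dept I} = 745·15530·443 / (9.772589 × 10^6) = 524.47.

524.47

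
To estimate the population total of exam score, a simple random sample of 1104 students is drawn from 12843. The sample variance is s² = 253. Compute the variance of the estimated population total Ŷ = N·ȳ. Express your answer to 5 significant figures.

Var(Ŷ) = N²·Var(ȳ) = N²·(1 − n/N)·s²/n.
f = 1104/12843 = 0.08596122; Var(ȳ) = 0.91403878·253/1104 = 0.20946722.
Var(Ŷ) = 12843² · 0.20946722 = 3.4550078 × 10^7.

3.4550 × 10^7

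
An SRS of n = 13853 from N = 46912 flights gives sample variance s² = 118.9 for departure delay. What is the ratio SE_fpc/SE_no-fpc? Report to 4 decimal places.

0.8395

f = n/N = 13853/46912 = 0.29529758.
SE_no-fpc = √(s²/n) = 0.092644365; SE_fpc = √((1−f)s²/n) = 0.077771754.
Ratio = √(1−f) = 0.83946556.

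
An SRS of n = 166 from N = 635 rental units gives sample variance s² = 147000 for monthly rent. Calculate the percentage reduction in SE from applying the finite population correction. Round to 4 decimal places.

14.0592

f = n/N = 166/635 = 0.26141732.
SE_no-fpc = √(s²/n) = 29.758061; SE_fpc = √((1−f)s²/n) = 25.574325.
Ratio = √(1−f) = 0.85940833. Reduction = 100·(1 − 0.85940833) = 14.0592%.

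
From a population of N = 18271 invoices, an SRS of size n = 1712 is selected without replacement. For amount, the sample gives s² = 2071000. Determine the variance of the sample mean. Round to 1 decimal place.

Under SRS without replacement, Var(ȳ) = (1 − f)·s²/n with f = n/N = 1712/18271 = 0.09370040.
Var(ȳ) = (1 − 0.09370040)·2071000/1712 = 0.90629960·1209.6963 = 1096.3472.

1096.3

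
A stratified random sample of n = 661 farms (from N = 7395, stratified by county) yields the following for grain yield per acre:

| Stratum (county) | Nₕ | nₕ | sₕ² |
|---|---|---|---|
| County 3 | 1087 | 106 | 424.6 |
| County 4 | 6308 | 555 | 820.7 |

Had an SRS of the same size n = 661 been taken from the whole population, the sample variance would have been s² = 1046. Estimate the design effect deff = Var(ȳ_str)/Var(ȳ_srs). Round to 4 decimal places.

0.7352

Var(ȳ_str) = Σ Wₕ²(1−fₕ)sₕ²/nₕ with Wₕ = Nₕ/7395:
  County 3: (1087/7395)²·(1−106/1087)·424.6/106 = 0.078108144
  County 4: (6308/7395)²·(1−555/6308)·820.7/555 = 0.98129854
  → Var(ȳ_str) = 1.0594067.
Var(ȳ_srs) = (1 − 661/7395)·1046/661 = 1.4410039.
deff = 1.0594067 / 1.4410039 = 0.7352.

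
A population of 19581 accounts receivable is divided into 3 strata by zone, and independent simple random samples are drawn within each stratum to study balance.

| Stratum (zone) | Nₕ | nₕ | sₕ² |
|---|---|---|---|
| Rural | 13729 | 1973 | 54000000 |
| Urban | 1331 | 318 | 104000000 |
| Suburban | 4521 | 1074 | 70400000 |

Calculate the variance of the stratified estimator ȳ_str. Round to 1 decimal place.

15335.5

Var(ȳ_str) = Σₕ Wₕ²(1 − fₕ)sₕ²/nₕ with Wₕ = Nₕ/N, N = 19581.
Rural: Wₕ = 0.70113886; term = 0.70113886²·(1 − 0.14371039)·54000000/1973 = 11521.139.
Urban: Wₕ = 0.06797406; term = 0.06797406²·(1 − 0.23891811)·104000000/318 = 1150.0692.
Suburban: Wₕ = 0.23088708; term = 0.23088708²·(1 − 0.23755806)·70400000/1074 = 2664.2467.
Sum = 15335.455.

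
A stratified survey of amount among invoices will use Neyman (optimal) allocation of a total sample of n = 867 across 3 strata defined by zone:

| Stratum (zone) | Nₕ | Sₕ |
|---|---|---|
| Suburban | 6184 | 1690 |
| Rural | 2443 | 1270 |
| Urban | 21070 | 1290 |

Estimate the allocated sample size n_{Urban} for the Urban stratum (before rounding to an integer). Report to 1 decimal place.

578.5

Neyman allocation: nₕ = n·NₕSₕ / Σⱼ NⱼSⱼ.
Σ NⱼSⱼ = 6184·1690 + 2443·1270 + 21070·1290 = 4.073387 × 10^7.
n_{Urban} = 867·21070·1290 / (4.073387 × 10^7) = 578.5.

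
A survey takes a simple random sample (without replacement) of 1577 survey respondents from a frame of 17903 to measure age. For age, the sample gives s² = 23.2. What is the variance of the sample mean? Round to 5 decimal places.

Under SRS without replacement, Var(ȳ) = (1 − f)·s²/n with f = n/N = 1577/17903 = 0.08808580.
Var(ȳ) = (1 − 0.08808580)·23.2/1577 = 0.91191420·0.014711477 = 0.013415605.

0.01342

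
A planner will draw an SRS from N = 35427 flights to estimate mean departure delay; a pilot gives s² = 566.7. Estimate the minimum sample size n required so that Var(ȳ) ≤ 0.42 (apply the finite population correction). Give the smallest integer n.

1300

Without fpc, n₀ = s²/D = 566.7/0.42 = 1349.2857.
With fpc, (1 − n/N)·s²/n ≤ D requires n ≥ n₀/(1 + n₀/N) = 1349.2857/(1 + 1349.2857/35427) = 1299.7817.
Rounding up, n = 1300.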